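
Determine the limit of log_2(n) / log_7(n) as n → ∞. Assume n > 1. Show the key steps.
lim = ln(7) / ln(2) = log_2(7)

Change of base: log_2(n) = ln n / ln 2 and log_7(n) = ln n / ln 7. The ratio is (ln n / ln 2) · (ln 7 / ln n) = ln 7 / ln 2, a constant independent of n. So the limit is ln 7 / ln 2 = log_2(7).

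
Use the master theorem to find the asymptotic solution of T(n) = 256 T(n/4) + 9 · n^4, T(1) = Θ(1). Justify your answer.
T(n) = Θ(n^4 log n)

log_4 256 = 4, and f(n) = 9 · n^4 = Θ(n^(log_4 256)). This is Case 2 of the master theorem: T(n) = Θ(f(n) · log n) = Θ(n^4 log n).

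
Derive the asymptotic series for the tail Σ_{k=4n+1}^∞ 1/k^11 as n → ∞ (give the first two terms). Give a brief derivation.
Σ_{k>4n} 1/k^11 = 1/(10 · (4n)^10) − 1/(2 · (4n)^11) + O(1/(4n)^12)

Compare to the integral: ∫_{4n}^∞ x^(−11) dx = [−x^(−10)/10]_{4n}^∞ = 1/((11−1)·(4n)^10). The Euler-Maclaurin correction adds −f(4n)/2 = −1/(2·(4n)^11). Euler-Maclaurin then gives
  Σ_{k>4n} 1/k^11 = ∫_{4n}^∞ dx/x^11 − 1/(2·(4n)^11) + O(1/(4n)^12).
(Equivalently this is ζ(11) − Σ_{k≤4n} 1/k^11.)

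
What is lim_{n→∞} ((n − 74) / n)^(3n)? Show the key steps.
lim = e^(−222)

Rewrite as (1 − 74/n)^(3n). By the standard limit (1 + x/n)^n → e^x, we have (1 − 74/n)^n → e^(−74), and raising to the 3rd power gives e^(−222).
More precisely, ln[(1 − 74/n)^(3n)] = 3n · ln(1 − 74/n) = 3n · (-74/n + O(1/n^2)) = -222 + O(1/n) → -222.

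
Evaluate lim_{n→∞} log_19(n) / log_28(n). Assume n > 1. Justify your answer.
lim = ln(28) / ln(19) = log_19(28)

Change of base: log_19(n) = ln n / ln 19 and log_28(n) = ln n / ln 28. The ratio is (ln n / ln 19) · (ln 28 / ln n) = ln 28 / ln 19, a constant independent of n. So the limit is ln 28 / ln 19 = log_19(28).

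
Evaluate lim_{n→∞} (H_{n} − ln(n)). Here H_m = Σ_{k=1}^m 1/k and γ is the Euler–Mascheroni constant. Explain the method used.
lim = γ

By Euler-Maclaurin, H_m = ln m + γ + O(1/m). So
  H_{n} − ln(n) = ln(n) + γ − ln(n) + O(1/n)
                       = ln(1/1) + γ + O(1/n).
Hence the limit is γ (since ln 1 = 0).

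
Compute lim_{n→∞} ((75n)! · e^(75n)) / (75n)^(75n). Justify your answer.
lim = ∞

Stirling: (75n)! ~ sqrt(2π·75n) · (75n/e)^(75n). Hence
  (75n)! · e^(75n) / (75n)^(75n) ~ sqrt(2π·75n) = sqrt(2π·75) · sqrt(n) → ∞.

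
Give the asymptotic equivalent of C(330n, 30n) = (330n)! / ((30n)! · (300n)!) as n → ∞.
C(330n, 30n) ~ (285311670611/10000000000)^(30n) · sqrt(11/(20π·30n))

Write N = 30n. Apply Stirling to each factorial:
  (11N)! ~ sqrt(2π·11N) · (11N/e)^(11N),
  N! ~ sqrt(2π N) · (N/e)^N,
  (10N)! ~ sqrt(2π·10N) · (10N/e)^(10N).
The exponential factors combine to (11N)^(11N) / (N^N · (10N)^(10N)) = 11^(11N)/10^(10N) = (11^11/10^10)^N = (285311670611/10000000000)^N.
The square-root prefactors combine to sqrt(2π·11N) / (sqrt(2π N)·sqrt(2π·10N)) = sqrt(11 / (2π·10·N)) = sqrt(11/(20π·30n)).
Substituting N = 30n: C(330n, 30n) ~ (285311670611/10000000000)^(30n) · sqrt(11/(20π·30n)).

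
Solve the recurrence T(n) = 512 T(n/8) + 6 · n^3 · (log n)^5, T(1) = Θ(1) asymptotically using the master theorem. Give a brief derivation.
T(n) = Θ(n^3 · (log n)^6)

Here log_8 512 = 3 and f(n) = 6 · n^3 · (log n)^5 = Θ(n^(log_8 512) · (log n)^5). This is the extended Case 2 of the master theorem (f matches the critical exponent up to log factors), giving T(n) = Θ(n^(log_8 512) · (log n)^(5+1)) = Θ(n^3 · (log n)^6).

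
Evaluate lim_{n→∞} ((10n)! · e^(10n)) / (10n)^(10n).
lim = ∞

Stirling: (10n)! ~ sqrt(2π·10n) · (10n/e)^(10n). Hence
  (10n)! · e^(10n) / (10n)^(10n) ~ sqrt(2π·10n) = sqrt(2π·10) · sqrt(n) → ∞.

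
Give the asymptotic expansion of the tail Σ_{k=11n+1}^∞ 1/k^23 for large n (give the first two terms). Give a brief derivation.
Σ_{k>11n} 1/k^23 = 1/(22 · (11n)^22) − 1/(2 · (11n)^23) + O(1/(11n)^24)

Compare to the integral: ∫_{11n}^∞ x^(−23) dx = [−x^(−22)/22]_{11n}^∞ = 1/((23−1)·(11n)^22). The Euler-Maclaurin correction adds −f(11n)/2 = −1/(2·(11n)^23). Euler-Maclaurin then gives
  Σ_{k>11n} 1/k^23 = ∫_{11n}^∞ dx/x^23 − 1/(2·(11n)^23) + O(1/(11n)^24).
(Equivalently this is ζ(23) − Σ_{k≤11n} 1/k^23.)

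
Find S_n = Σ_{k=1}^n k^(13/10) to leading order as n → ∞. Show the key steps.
S_n ~ (10/23) · n^(23/10)

Integral comparison: Σ_{k=1}^n k^(13/10) = ∫_0^n x^(13/10) dx + O(n^(13/10)). The integral is n^(1 + 13/10) / (1 + 13/10) = n^((13+10)/10) / ((13+10)/10) = (10/23) · n^(23/10).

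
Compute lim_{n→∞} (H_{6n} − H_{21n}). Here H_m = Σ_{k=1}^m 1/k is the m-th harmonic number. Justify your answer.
lim = ln(6/21) = ln(2/7)

Euler-Maclaurin gives H_m = ln m + γ + 1/(2m) + O(1/m^2). The γ and O(1/m) terms cancel in the difference:
  H_{6n} − H_{21n} = ln(6n) − ln(21n) + O(1/n) = ln(6/21) + O(1/n).
Hence the limit is ln(6/21) = ln(2/7).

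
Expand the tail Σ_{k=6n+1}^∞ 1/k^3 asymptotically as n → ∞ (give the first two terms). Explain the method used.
Σ_{k>6n} 1/k^3 = 1/(2 · (6n)^2) − 1/(2 · (6n)^3) + O(1/(6n)^4)

Compare to the integral: ∫_{6n}^∞ x^(−3) dx = [−x^(−2)/2]_{6n}^∞ = 1/((3−1)·(6n)^2). The Euler-Maclaurin correction adds −f(6n)/2 = −1/(2·(6n)^3). Euler-Maclaurin then gives
  Σ_{k>6n} 1/k^3 = ∫_{6n}^∞ dx/x^3 − 1/(2·(6n)^3) + O(1/(6n)^4).
(Equivalently this is ζ(3) − Σ_{k≤6n} 1/k^3.)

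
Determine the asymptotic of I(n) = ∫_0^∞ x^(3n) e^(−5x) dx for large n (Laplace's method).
I(n) ~ (sqrt(2π·3n) / 5) · (3n/(5e))^(3n)

Write the integrand as exp(3n ln x − 5x) and set f(x) = 3n ln x − 5x. Then f'(x) = 3n/x − 5 = 0 at x* = 3n/5, and f''(x*) = −3n/x*^2 = −5^2/(3n). Laplace's method (interior maximum) gives
  I(n) ~ e^(f(x*)) · sqrt(2π / |f''(x*)|)
        = exp(3n ln(3n/5) − 3n) · sqrt(2π · 3n / 5^2)
        = (3n/5)^(3n) e^(−3n) · sqrt(2π·3n) / 5
        = (sqrt(2π·3n) / 5) · (3n/(5e))^(3n).
This matches Γ(3n+1)/5^(3n+1) with Stirling applied to Γ.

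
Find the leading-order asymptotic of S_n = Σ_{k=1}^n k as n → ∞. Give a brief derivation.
S_n ~ n^2 / 2

By integral comparison (Euler-Maclaurin), Σ_{k=1}^n k = ∫_0^n x^1 dx + O(n) = n^2/2 + O(n). (Equivalently, Faulhaber's formula gives the same leading term.)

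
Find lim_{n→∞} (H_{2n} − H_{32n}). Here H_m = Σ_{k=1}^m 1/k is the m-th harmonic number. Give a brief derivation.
lim = ln(2/32) = −ln 16

Euler-Maclaurin gives H_m = ln m + γ + 1/(2m) + O(1/m^2). The γ and O(1/m) terms cancel in the difference:
  H_{2n} − H_{32n} = ln(2n) − ln(32n) + O(1/n) = ln(2/32) + O(1/n).
Hence the limit is ln(2/32) = −ln 16.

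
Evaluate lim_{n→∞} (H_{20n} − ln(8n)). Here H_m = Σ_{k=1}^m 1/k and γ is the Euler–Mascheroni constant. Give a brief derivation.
lim = ln(5/2) + γ

By Euler-Maclaurin, H_m = ln m + γ + O(1/m). So
  H_{20n} − ln(8n) = ln(20n) + γ − ln(8n) + O(1/n)
                       = ln(20/8) + γ + O(1/n).
Hence the limit is ln(20/8) + γ (= ln(5/2)).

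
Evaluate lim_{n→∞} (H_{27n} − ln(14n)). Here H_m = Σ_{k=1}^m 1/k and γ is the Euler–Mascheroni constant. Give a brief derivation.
lim = ln(27/14) + γ

By Euler-Maclaurin, H_m = ln m + γ + O(1/m). So
  H_{27n} − ln(14n) = ln(27n) + γ − ln(14n) + O(1/n)
                       = ln(27/14) + γ + O(1/n).
Hence the limit is ln(27/14) + γ.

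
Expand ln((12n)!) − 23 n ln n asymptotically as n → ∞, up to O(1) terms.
ln((12n)!) − 23 n ln n = −11 n ln n + 12(ln 12 − 1) n + (1/2) ln(2π·12n) + O(1/n)

Stirling: ln((12n)!) = 12n ln(12n) − 12n + (1/2) ln(2π·12n) + O(1/n).
Expand 12n ln(12n) = 12n (ln n + ln 12) = 12n ln n + 12n ln 12.
Subtract 23n ln n: leading term is (12 − 23) n ln n = −11 n ln n. The next term is 12n ln 12 − 12n = 12(ln 12 − 1) n. Then the (1/2) ln(2π·12n) correction.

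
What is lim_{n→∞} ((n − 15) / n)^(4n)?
lim = e^(−60)

Rewrite as (1 − 15/n)^(4n). By the standard limit (1 + x/n)^n → e^x, we have (1 − 15/n)^n → e^(−15), and raising to the 4th power gives e^(−60).
More precisely, ln[(1 − 15/n)^(4n)] = 4n · ln(1 − 15/n) = 4n · (-15/n + O(1/n^2)) = -60 + O(1/n) → -60.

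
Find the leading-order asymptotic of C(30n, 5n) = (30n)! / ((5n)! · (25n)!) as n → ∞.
C(30n, 5n) ~ (46656/3125)^(5n) · sqrt(3/(5π·5n))

Write N = 5n. Apply Stirling to each factorial:
  (6N)! ~ sqrt(2π·6N) · (6N/e)^(6N),
  N! ~ sqrt(2π N) · (N/e)^N,
  (5N)! ~ sqrt(2π·5N) · (5N/e)^(5N).
The exponential factors combine to (6N)^(6N) / (N^N · (5N)^(5N)) = 6^(6N)/5^(5N) = (6^6/5^5)^N = (46656/3125)^N.
The square-root prefactors combine to sqrt(2π·6N) / (sqrt(2π N)·sqrt(2π·5N)) = sqrt(6 / (2π·5·N)) = sqrt(3/(5π·5n)).
Substituting N = 5n: C(30n, 5n) ~ (46656/3125)^(5n) · sqrt(3/(5π·5n)).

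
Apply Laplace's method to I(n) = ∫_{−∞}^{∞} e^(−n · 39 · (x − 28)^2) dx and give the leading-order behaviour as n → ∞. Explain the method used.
I(n) = sqrt(π/(39n))

Here φ(x) = 39 · (x − 28)^2 has its unique minimum at x* = 28 with φ(x*) = 0 and φ''(x*) = 78. Laplace's method gives
  I(n) ~ e^(−n φ(x*)) · sqrt(2π / (n · φ''(x*))) = sqrt(2π / (78n)) = sqrt(π/(39n)).
This is exact: substituting u = (x − 28)·sqrt(39n) gives I(n) = (1/sqrt(39n)) ∫_{−∞}^{∞} e^(−u^2) du = sqrt(π/(39n)).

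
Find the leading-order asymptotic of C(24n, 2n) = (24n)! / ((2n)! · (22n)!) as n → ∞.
C(24n, 2n) ~ (8916100448256/285311670611)^(2n) · sqrt(6/(11π·2n))

Write N = 2n. Apply Stirling to each factorial:
  (12N)! ~ sqrt(2π·12N) · (12N/e)^(12N),
  N! ~ sqrt(2π N) · (N/e)^N,
  (11N)! ~ sqrt(2π·11N) · (11N/e)^(11N).
The exponential factors combine to (12N)^(12N) / (N^N · (11N)^(11N)) = 12^(12N)/11^(11N) = (12^12/11^11)^N = (8916100448256/285311670611)^N.
The square-root prefactors combine to sqrt(2π·12N) / (sqrt(2π N)·sqrt(2π·11N)) = sqrt(12 / (2π·11·N)) = sqrt(6/(11π·2n)).
Substituting N = 2n: C(24n, 2n) ~ (8916100448256/285311670611)^(2n) · sqrt(6/(11π·2n)).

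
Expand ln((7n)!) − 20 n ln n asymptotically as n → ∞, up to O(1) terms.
ln((7n)!) − 20 n ln n = −13 n ln n + 7(ln 7 − 1) n + (1/2) ln(2π·7n) + O(1/n)

Stirling: ln((7n)!) = 7n ln(7n) − 7n + (1/2) ln(2π·7n) + O(1/n).
Expand 7n ln(7n) = 7n (ln n + ln 7) = 7n ln n + 7n ln 7.
Subtract 20n ln n: leading term is (7 − 20) n ln n = −13 n ln n. The next term is 7n ln 7 − 7n = 7(ln 7 − 1) n. Then the (1/2) ln(2π·7n) correction.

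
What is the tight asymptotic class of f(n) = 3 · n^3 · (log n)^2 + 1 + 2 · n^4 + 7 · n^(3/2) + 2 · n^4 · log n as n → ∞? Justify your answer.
f(n) ∈ Θ(n^4 · log n)

Compare the terms by growth order. For large n, n^a · (log n)^b dominates n^a' · (log n)^b' iff a > a', or (a = a' and b > b'). Ranking the 5 terms shows the dominant one is 2 · n^4 · log n. Hence f(n) ∈ Θ(n^4 · log n).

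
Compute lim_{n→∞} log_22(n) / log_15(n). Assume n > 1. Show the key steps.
lim = ln(15) / ln(22) = log_22(15)

Change of base: log_22(n) = ln n / ln 22 and log_15(n) = ln n / ln 15. The ratio is (ln n / ln 22) · (ln 15 / ln n) = ln 15 / ln 22, a constant independent of n. So the limit is ln 15 / ln 22 = log_22(15).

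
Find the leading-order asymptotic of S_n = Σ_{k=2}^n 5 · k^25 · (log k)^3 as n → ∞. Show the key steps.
S_n ~ 5 · n^26 · (log n)^3 / 26

By integral comparison, S_n = ∫_1^n 5 · x^25 · (log x)^3 dx + O(n^25 · (log n)^3). For the integral, the leading term of ∫_1^n x^25 (log x)^3 dx is n^26/26 · (log n)^3 (by repeated integration by parts; each step lowers the log-exponent and produces a relatively O(1/log n) correction). Hence S_n ~ 5 · n^26 · (log n)^3 / 26.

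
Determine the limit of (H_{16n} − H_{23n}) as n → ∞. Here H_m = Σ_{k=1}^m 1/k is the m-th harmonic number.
lim = ln(16/23)

Euler-Maclaurin gives H_m = ln m + γ + 1/(2m) + O(1/m^2). The γ and O(1/m) terms cancel in the difference:
  H_{16n} − H_{23n} = ln(16n) − ln(23n) + O(1/n) = ln(16/23) + O(1/n).
Hence the limit is ln(16/23).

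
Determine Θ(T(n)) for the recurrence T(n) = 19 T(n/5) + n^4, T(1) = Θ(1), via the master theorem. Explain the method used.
T(n) = Θ(n^4)

log_5 19 ≈ 1.829. f(n) = n^4 dominates n^(log_5 19) since 4 > 1.829, and the regularity condition a·f(n/b) = 19·(n/5)^4 = (19/625)·n^4 ≤ c·f(n) holds with c = 19/625 ≈ 0.0304 < 1. So this is Case 3: T(n) = Θ(f(n)) = Θ(n^4).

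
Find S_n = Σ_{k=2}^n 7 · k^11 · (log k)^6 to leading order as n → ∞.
S_n ~ 7 · n^12 · (log n)^6 / 12

By integral comparison, S_n = ∫_1^n 7 · x^11 · (log x)^6 dx + O(n^11 · (log n)^6). For the integral, the leading term of ∫_1^n x^11 (log x)^6 dx is n^12/12 · (log n)^6 (by repeated integration by parts; each step lowers the log-exponent and produces a relatively O(1/log n) correction). Hence S_n ~ 7 · n^12 · (log n)^6 / 12.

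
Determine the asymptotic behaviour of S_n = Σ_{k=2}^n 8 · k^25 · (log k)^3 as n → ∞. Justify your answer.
S_n ~ 4 · n^26 · (log n)^3 / 13

By integral comparison, S_n = ∫_1^n 8 · x^25 · (log x)^3 dx + O(n^25 · (log n)^3). For the integral, the leading term of ∫_1^n x^25 (log x)^3 dx is n^26/26 · (log n)^3 (by repeated integration by parts; each step lowers the log-exponent and produces a relatively O(1/log n) correction). Hence S_n ~ 4 · n^26 · (log n)^3 / 13.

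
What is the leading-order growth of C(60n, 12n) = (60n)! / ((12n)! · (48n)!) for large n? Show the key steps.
C(60n, 12n) ~ (3125/256)^(12n) · sqrt(5/(8π·12n))

Write N = 12n. Apply Stirling to each factorial:
  (5N)! ~ sqrt(2π·5N) · (5N/e)^(5N),
  N! ~ sqrt(2π N) · (N/e)^N,
  (4N)! ~ sqrt(2π·4N) · (4N/e)^(4N).
The exponential factors combine to (5N)^(5N) / (N^N · (4N)^(4N)) = 5^(5N)/4^(4N) = (5^5/4^4)^N = (3125/256)^N.
The square-root prefactors combine to sqrt(2π·5N) / (sqrt(2π N)·sqrt(2π·4N)) = sqrt(5 / (2π·4·N)) = sqrt(5/(8π·12n)).
Substituting N = 12n: C(60n, 12n) ~ (3125/256)^(12n) · sqrt(5/(8π·12n)).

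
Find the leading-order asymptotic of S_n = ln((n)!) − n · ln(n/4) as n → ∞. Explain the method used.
S_n ~ n · (ln 4 − 1) + O(ln n)

Stirling: ln((n)!) = n ln(n) − n + O(ln n).
  S_n = n ln(n) − n − n ln(n/4) + O(ln n)
      = n ln(n) − n ln n + n ln 4 − n + O(ln n)
      = n ln 4 − n + O(ln n)
      = n (ln 4 − 1) + O(ln n).
Numerically ln(4) − 1 ≈ 0.3863.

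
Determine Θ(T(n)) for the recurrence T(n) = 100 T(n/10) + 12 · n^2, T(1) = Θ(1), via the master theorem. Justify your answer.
T(n) = Θ(n^2 log n)

log_10 100 = 2, and f(n) = 12 · n^2 = Θ(n^(log_10 100)). This is Case 2 of the master theorem: T(n) = Θ(f(n) · log n) = Θ(n^2 log n).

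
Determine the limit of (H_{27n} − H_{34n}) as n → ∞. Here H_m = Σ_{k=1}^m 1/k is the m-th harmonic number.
lim = ln(27/34)

Euler-Maclaurin gives H_m = ln m + γ + 1/(2m) + O(1/m^2). The γ and O(1/m) terms cancel in the difference:
  H_{27n} − H_{34n} = ln(27n) − ln(34n) + O(1/n) = ln(27/34) + O(1/n).
Hence the limit is ln(27/34).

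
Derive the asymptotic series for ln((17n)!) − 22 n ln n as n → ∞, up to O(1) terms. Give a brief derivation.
ln((17n)!) − 22 n ln n = −5 n ln n + 17(ln 17 − 1) n + (1/2) ln(2π·17n) + O(1/n)

Stirling: ln((17n)!) = 17n ln(17n) − 17n + (1/2) ln(2π·17n) + O(1/n).
Expand 17n ln(17n) = 17n (ln n + ln 17) = 17n ln n + 17n ln 17.
Subtract 22n ln n: leading term is (17 − 22) n ln n = −5 n ln n. The next term is 17n ln 17 − 17n = 17(ln 17 − 1) n. Then the (1/2) ln(2π·17n) correction.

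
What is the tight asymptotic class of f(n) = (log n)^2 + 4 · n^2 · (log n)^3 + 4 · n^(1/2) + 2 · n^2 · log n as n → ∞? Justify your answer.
f(n) ∈ Θ(n^2 · (log n)^3)

Compare the terms by growth order. For large n, n^a · (log n)^b dominates n^a' · (log n)^b' iff a > a', or (a = a' and b > b'). Ranking the 4 terms shows the dominant one is 4 · n^2 · (log n)^3. Hence f(n) ∈ Θ(n^2 · (log n)^3).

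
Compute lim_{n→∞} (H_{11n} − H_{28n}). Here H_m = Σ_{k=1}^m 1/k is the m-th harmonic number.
lim = ln(11/28)

Euler-Maclaurin gives H_m = ln m + γ + 1/(2m) + O(1/m^2). The γ and O(1/m) terms cancel in the difference:
  H_{11n} − H_{28n} = ln(11n) − ln(28n) + O(1/n) = ln(11/28) + O(1/n).
Hence the limit is ln(11/28).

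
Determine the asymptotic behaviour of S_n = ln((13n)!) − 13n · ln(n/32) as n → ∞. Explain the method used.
S_n ~ 13n · (ln 416 − 1) + O(ln n)

Stirling: ln((13n)!) = 13n ln(13n) − 13n + O(ln n).
  S_n = 13n ln(13n) − 13n − 13n ln(n/32) + O(ln n)
      = 13n ln(13n) − 13n ln n + 13n ln 32 − 13n + O(ln n)
      = 13n ln 13 + 13n ln 32 − 13n + O(ln n)
      = 13n (ln 416 − 1) + O(ln n).
Numerically ln(416) − 1 ≈ 5.0307.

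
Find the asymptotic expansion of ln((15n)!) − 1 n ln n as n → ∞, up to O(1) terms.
ln((15n)!) − 1 n ln n = 14 n ln n + 15(ln 15 − 1) n + (1/2) ln(2π·15n) + O(1/n)

Stirling: ln((15n)!) = 15n ln(15n) − 15n + (1/2) ln(2π·15n) + O(1/n).
Expand 15n ln(15n) = 15n (ln n + ln 15) = 15n ln n + 15n ln 15.
Subtract 1n ln n: leading term is (15 − 1) n ln n = 14 n ln n. The next term is 15n ln 15 − 15n = 15(ln 15 − 1) n. Then the (1/2) ln(2π·15n) correction.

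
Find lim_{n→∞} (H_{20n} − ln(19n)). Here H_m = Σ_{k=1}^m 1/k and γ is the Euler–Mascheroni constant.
lim = ln(20/19) + γ

By Euler-Maclaurin, H_m = ln m + γ + O(1/m). So
  H_{20n} − ln(19n) = ln(20n) + γ − ln(19n) + O(1/n)
                       = ln(20/19) + γ + O(1/n).
Hence the limit is ln(20/19) + γ.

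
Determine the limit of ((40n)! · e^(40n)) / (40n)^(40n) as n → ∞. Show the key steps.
lim = ∞

Stirling: (40n)! ~ sqrt(2π·40n) · (40n/e)^(40n). Hence
  (40n)! · e^(40n) / (40n)^(40n) ~ sqrt(2π·40n) = sqrt(2π·40) · sqrt(n) → ∞.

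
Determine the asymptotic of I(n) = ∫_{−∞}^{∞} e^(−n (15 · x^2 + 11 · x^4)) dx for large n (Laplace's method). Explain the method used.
I(n) ~ sqrt(π/(15n))

φ(x) = 15 · x^2 + 11 · x^4 has its unique global minimum at x* = 0 (since φ'(x) = 30x + 44x^3 = 0 only at x = 0 for real x with both coefficients positive, and φ → ∞ as |x| → ∞). At x* = 0, φ(0) = 0 and φ''(0) = 30. Laplace's method then gives
  I(n) ~ sqrt(2π / (n · φ''(0))) · e^(−n φ(0)) = sqrt(2π / (30n)) = sqrt(π/(15n)).
The 11 · x^4 term contributes only at subleading order (an O(1/n) relative correction).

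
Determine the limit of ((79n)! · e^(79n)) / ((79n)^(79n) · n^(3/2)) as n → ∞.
lim = 0

Stirling: (79n)! ~ sqrt(2π·79n) · (79n/e)^(79n). Hence
  (79n)! · e^(79n) / (79n)^(79n) ~ sqrt(2π·79n).
Dividing by n^(3/2): sqrt(2π·79n) / n^(3/2) = sqrt(2π·79) · n^((1−3)/2), so the expression behaves like sqrt(2π·79) · n^((1−3)/2) → 0.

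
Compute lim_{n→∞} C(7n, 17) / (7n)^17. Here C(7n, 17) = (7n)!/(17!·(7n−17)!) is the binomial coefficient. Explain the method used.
lim = 1/17! = 1/355687428096000

With N = 7n → ∞: C(N, 17) / N^17 = [N(N−1)…(N−16)] / (17! · N^17) = (1/17!) · 1 · (1 − 1/(7n)) · … · (1 − 16/(7n)). Each factor → 1 as N → ∞, so the limit is 1/17! = 1/355687428096000.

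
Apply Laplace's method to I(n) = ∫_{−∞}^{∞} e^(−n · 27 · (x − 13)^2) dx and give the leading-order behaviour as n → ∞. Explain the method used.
I(n) = sqrt(π/(27n))

Here φ(x) = 27 · (x − 13)^2 has its unique minimum at x* = 13 with φ(x*) = 0 and φ''(x*) = 54. Laplace's method gives
  I(n) ~ e^(−n φ(x*)) · sqrt(2π / (n · φ''(x*))) = sqrt(2π / (54n)) = sqrt(π/(27n)).
This is exact: substituting u = (x − 13)·sqrt(27n) gives I(n) = (1/sqrt(27n)) ∫_{−∞}^{∞} e^(−u^2) du = sqrt(π/(27n)).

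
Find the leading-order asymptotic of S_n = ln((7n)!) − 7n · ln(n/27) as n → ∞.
S_n ~ 7n · (ln 189 − 1) + O(ln n)

Stirling: ln((7n)!) = 7n ln(7n) − 7n + O(ln n).
  S_n = 7n ln(7n) − 7n − 7n ln(n/27) + O(ln n)
      = 7n ln(7n) − 7n ln n + 7n ln 27 − 7n + O(ln n)
      = 7n ln 7 + 7n ln 27 − 7n + O(ln n)
      = 7n (ln 189 − 1) + O(ln n).
Numerically ln(189) − 1 ≈ 4.2417.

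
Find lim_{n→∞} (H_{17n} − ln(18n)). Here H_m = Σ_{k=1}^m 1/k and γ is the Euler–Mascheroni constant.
lim = ln(17/18) + γ

By Euler-Maclaurin, H_m = ln m + γ + O(1/m). So
  H_{17n} − ln(18n) = ln(17n) + γ − ln(18n) + O(1/n)
                       = ln(17/18) + γ + O(1/n).
Hence the limit is ln(17/18) + γ.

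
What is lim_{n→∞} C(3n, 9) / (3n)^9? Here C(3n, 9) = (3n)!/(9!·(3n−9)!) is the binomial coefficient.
lim = 1/9! = 1/362880

With N = 3n → ∞: C(N, 9) / N^9 = [N(N−1)…(N−8)] / (9! · N^9) = (1/9!) · 1 · (1 − 1/(3n)) · … · (1 − 8/(3n)). Each factor → 1 as N → ∞, so the limit is 1/9! = 1/362880.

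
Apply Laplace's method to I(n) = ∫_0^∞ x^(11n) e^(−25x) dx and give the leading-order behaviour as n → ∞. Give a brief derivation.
I(n) ~ (sqrt(2π·11n) / 25) · (11n/(25e))^(11n)

Write the integrand as exp(11n ln x − 25x) and set f(x) = 11n ln x − 25x. Then f'(x) = 11n/x − 25 = 0 at x* = 11n/25, and f''(x*) = −11n/x*^2 = −25^2/(11n). Laplace's method (interior maximum) gives
  I(n) ~ e^(f(x*)) · sqrt(2π / |f''(x*)|)
        = exp(11n ln(11n/25) − 11n) · sqrt(2π · 11n / 25^2)
        = (11n/25)^(11n) e^(−11n) · sqrt(2π·11n) / 25
        = (sqrt(2π·11n) / 25) · (11n/(25e))^(11n).
This matches Γ(11n+1)/25^(11n+1) with Stirling applied to Γ.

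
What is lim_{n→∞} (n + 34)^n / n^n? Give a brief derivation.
lim = e^34

Rewrite as (1 + 34/n)^(n). By the standard limit (1 + x/n)^n → e^x, we have (1 + 34/n)^n → e^34, and raising to the 1st power gives e^34.
More precisely, ln[(1 + 34/n)^(n)] = n · ln(1 + 34/n) = n · (34/n + O(1/n^2)) = 34 + O(1/n) → 34.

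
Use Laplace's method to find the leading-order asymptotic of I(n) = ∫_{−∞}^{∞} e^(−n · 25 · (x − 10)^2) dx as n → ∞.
I(n) = sqrt(π/(25n))

Here φ(x) = 25 · (x − 10)^2 has its unique minimum at x* = 10 with φ(x*) = 0 and φ''(x*) = 50. Laplace's method gives
  I(n) ~ e^(−n φ(x*)) · sqrt(2π / (n · φ''(x*))) = sqrt(2π / (50n)) = sqrt(π/(25n)).
This is exact: substituting u = (x − 10)·sqrt(25n) gives I(n) = (1/sqrt(25n)) ∫_{−∞}^{∞} e^(−u^2) du = sqrt(π/(25n)).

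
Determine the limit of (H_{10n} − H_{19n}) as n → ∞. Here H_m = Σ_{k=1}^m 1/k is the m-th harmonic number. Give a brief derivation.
lim = ln(10/19)

Euler-Maclaurin gives H_m = ln m + γ + 1/(2m) + O(1/m^2). The γ and O(1/m) terms cancel in the difference:
  H_{10n} − H_{19n} = ln(10n) − ln(19n) + O(1/n) = ln(10/19) + O(1/n).
Hence the limit is ln(10/19).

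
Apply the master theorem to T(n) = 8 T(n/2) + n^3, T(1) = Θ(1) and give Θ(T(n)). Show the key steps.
T(n) = Θ(n^3 log n)

log_2 8 = 3, and f(n) = n^3 = Θ(n^(log_2 8)). This is Case 2 of the master theorem: T(n) = Θ(f(n) · log n) = Θ(n^3 log n).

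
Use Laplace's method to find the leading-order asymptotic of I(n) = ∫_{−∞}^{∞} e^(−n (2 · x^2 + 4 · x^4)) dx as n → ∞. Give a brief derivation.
I(n) ~ sqrt(π/(2n))

φ(x) = 2 · x^2 + 4 · x^4 has its unique global minimum at x* = 0 (since φ'(x) = 4x + 16x^3 = 0 only at x = 0 for real x with both coefficients positive, and φ → ∞ as |x| → ∞). At x* = 0, φ(0) = 0 and φ''(0) = 4. Laplace's method then gives
  I(n) ~ sqrt(2π / (n · φ''(0))) · e^(−n φ(0)) = sqrt(2π / (4n)) = sqrt(π/(2n)).
The 4 · x^4 term contributes only at subleading order (an O(1/n) relative correction).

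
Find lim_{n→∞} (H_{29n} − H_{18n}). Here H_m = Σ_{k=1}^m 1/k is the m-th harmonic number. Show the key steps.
lim = ln(29/18)

Euler-Maclaurin gives H_m = ln m + γ + 1/(2m) + O(1/m^2). The γ and O(1/m) terms cancel in the difference:
  H_{29n} − H_{18n} = ln(29n) − ln(18n) + O(1/n) = ln(29/18) + O(1/n).
Hence the limit is ln(29/18).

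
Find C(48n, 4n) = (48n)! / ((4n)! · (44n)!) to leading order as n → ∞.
C(48n, 4n) ~ (8916100448256/285311670611)^(4n) · sqrt(6/(11π·4n))

Write N = 4n. Apply Stirling to each factorial:
  (12N)! ~ sqrt(2π·12N) · (12N/e)^(12N),
  N! ~ sqrt(2π N) · (N/e)^N,
  (11N)! ~ sqrt(2π·11N) · (11N/e)^(11N).
The exponential factors combine to (12N)^(12N) / (N^N · (11N)^(11N)) = 12^(12N)/11^(11N) = (12^12/11^11)^N = (8916100448256/285311670611)^N.
The square-root prefactors combine to sqrt(2π·12N) / (sqrt(2π N)·sqrt(2π·11N)) = sqrt(12 / (2π·11·N)) = sqrt(6/(11π·4n)).
Substituting N = 4n: C(48n, 4n) ~ (8916100448256/285311670611)^(4n) · sqrt(6/(11π·4n)).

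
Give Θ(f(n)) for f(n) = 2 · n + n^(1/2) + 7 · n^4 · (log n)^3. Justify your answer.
f(n) ∈ Θ(n^4 · (log n)^3)

Compare the terms by growth order. For large n, n^a · (log n)^b dominates n^a' · (log n)^b' iff a > a', or (a = a' and b > b'). Ranking the 3 terms shows the dominant one is 7 · n^4 · (log n)^3. Hence f(n) ∈ Θ(n^4 · (log n)^3).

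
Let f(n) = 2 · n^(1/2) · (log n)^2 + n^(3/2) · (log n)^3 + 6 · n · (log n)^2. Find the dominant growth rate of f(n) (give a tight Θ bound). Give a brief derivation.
f(n) ∈ Θ(n^(3/2) · (log n)^3)

Compare the terms by growth order. For large n, n^a · (log n)^b dominates n^a' · (log n)^b' iff a > a', or (a = a' and b > b'). Ranking the 3 terms shows the dominant one is n^(3/2) · (log n)^3. Hence f(n) ∈ Θ(n^(3/2) · (log n)^3).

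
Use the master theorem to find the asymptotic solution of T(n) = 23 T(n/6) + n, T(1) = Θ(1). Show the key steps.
T(n) = Θ(n^(log_6 23))

Master theorem: compare f(n) = n to n^(log_6 23) where log_6 23 ≈ 1.750. Since 1 < log_6 23, we have f(n) = O(n^(log_6 23 − ε)) for some ε > 0 — Case 1. Hence T(n) = Θ(n^(log_6 23)).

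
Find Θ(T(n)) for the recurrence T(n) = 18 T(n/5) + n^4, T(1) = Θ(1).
T(n) = Θ(n^4)

log_5 18 ≈ 1.796. f(n) = n^4 dominates n^(log_5 18) since 4 > 1.796, and the regularity condition a·f(n/b) = 18·(n/5)^4 = (18/625)·n^4 ≤ c·f(n) holds with c = 18/625 ≈ 0.0288 < 1. So this is Case 3: T(n) = Θ(f(n)) = Θ(n^4).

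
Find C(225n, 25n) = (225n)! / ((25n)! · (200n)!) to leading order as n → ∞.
C(225n, 25n) ~ (387420489/16777216)^(25n) · sqrt(9/(16π·25n))

Write N = 25n. Apply Stirling to each factorial:
  (9N)! ~ sqrt(2π·9N) · (9N/e)^(9N),
  N! ~ sqrt(2π N) · (N/e)^N,
  (8N)! ~ sqrt(2π·8N) · (8N/e)^(8N).
The exponential factors combine to (9N)^(9N) / (N^N · (8N)^(8N)) = 9^(9N)/8^(8N) = (9^9/8^8)^N = (387420489/16777216)^N.
The square-root prefactors combine to sqrt(2π·9N) / (sqrt(2π N)·sqrt(2π·8N)) = sqrt(9 / (2π·8·N)) = sqrt(9/(16π·25n)).
Substituting N = 25n: C(225n, 25n) ~ (387420489/16777216)^(25n) · sqrt(9/(16π·25n)).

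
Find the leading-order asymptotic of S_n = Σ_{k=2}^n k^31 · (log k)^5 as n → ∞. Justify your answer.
S_n ~ n^32 · (log n)^5 / 32

By integral comparison, S_n = ∫_1^n x^31 · (log x)^5 dx + O(n^31 · (log n)^5). For the integral, the leading term of ∫_1^n x^31 (log x)^5 dx is n^32/32 · (log n)^5 (by repeated integration by parts; each step lowers the log-exponent and produces a relatively O(1/log n) correction). Hence S_n ~ n^32 · (log n)^5 / 32.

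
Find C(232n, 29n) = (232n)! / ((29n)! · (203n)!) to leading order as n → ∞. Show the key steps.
C(232n, 29n) ~ (16777216/823543)^(29n) · sqrt(4/(7π·29n))

Write N = 29n. Apply Stirling to each factorial:
  (8N)! ~ sqrt(2π·8N) · (8N/e)^(8N),
  N! ~ sqrt(2π N) · (N/e)^N,
  (7N)! ~ sqrt(2π·7N) · (7N/e)^(7N).
The exponential factors combine to (8N)^(8N) / (N^N · (7N)^(7N)) = 8^(8N)/7^(7N) = (8^8/7^7)^N = (16777216/823543)^N.
The square-root prefactors combine to sqrt(2π·8N) / (sqrt(2π N)·sqrt(2π·7N)) = sqrt(8 / (2π·7·N)) = sqrt(4/(7π·29n)).
Substituting N = 29n: C(232n, 29n) ~ (16777216/823543)^(29n) · sqrt(4/(7π·29n)).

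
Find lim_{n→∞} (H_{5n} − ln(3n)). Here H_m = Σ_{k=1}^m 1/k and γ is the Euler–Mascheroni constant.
lim = ln(5/3) + γ

By Euler-Maclaurin, H_m = ln m + γ + O(1/m). So
  H_{5n} − ln(3n) = ln(5n) + γ − ln(3n) + O(1/n)
                       = ln(5/3) + γ + O(1/n).
Hence the limit is ln(5/3) + γ.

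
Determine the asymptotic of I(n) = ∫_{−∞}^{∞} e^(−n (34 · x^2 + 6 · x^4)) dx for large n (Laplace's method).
I(n) ~ sqrt(π/(34n))

φ(x) = 34 · x^2 + 6 · x^4 has its unique global minimum at x* = 0 (since φ'(x) = 68x + 24x^3 = 0 only at x = 0 for real x with both coefficients positive, and φ → ∞ as |x| → ∞). At x* = 0, φ(0) = 0 and φ''(0) = 68. Laplace's method then gives
  I(n) ~ sqrt(2π / (n · φ''(0))) · e^(−n φ(0)) = sqrt(2π / (68n)) = sqrt(π/(34n)).
The 6 · x^4 term contributes only at subleading order (an O(1/n) relative correction).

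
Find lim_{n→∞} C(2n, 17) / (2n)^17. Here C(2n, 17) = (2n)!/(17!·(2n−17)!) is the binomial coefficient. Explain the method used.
lim = 1/17! = 1/355687428096000

With N = 2n → ∞: C(N, 17) / N^17 = [N(N−1)…(N−16)] / (17! · N^17) = (1/17!) · 1 · (1 − 1/(2n)) · … · (1 − 16/(2n)). Each factor → 1 as N → ∞, so the limit is 1/17! = 1/355687428096000.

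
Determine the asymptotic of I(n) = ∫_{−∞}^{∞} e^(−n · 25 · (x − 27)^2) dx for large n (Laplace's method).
I(n) = sqrt(π/(25n))

Here φ(x) = 25 · (x − 27)^2 has its unique minimum at x* = 27 with φ(x*) = 0 and φ''(x*) = 50. Laplace's method gives
  I(n) ~ e^(−n φ(x*)) · sqrt(2π / (n · φ''(x*))) = sqrt(2π / (50n)) = sqrt(π/(25n)).
This is exact: substituting u = (x − 27)·sqrt(25n) gives I(n) = (1/sqrt(25n)) ∫_{−∞}^{∞} e^(−u^2) du = sqrt(π/(25n)).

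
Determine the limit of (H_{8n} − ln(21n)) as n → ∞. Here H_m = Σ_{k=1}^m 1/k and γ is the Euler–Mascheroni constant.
lim = ln(8/21) + γ

By Euler-Maclaurin, H_m = ln m + γ + O(1/m). So
  H_{8n} − ln(21n) = ln(8n) + γ − ln(21n) + O(1/n)
                       = ln(8/21) + γ + O(1/n).
Hence the limit is ln(8/21) + γ.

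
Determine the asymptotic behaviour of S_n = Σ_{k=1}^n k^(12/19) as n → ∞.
S_n ~ (19/31) · n^(31/19)

Integral comparison: Σ_{k=1}^n k^(12/19) = ∫_0^n x^(12/19) dx + O(n^(12/19)). The integral is n^(1 + 12/19) / (1 + 12/19) = n^((12+19)/19) / ((12+19)/19) = (19/31) · n^(31/19).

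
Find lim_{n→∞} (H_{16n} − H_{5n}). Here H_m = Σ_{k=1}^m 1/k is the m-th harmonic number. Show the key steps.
lim = ln(16/5)

Euler-Maclaurin gives H_m = ln m + γ + 1/(2m) + O(1/m^2). The γ and O(1/m) terms cancel in the difference:
  H_{16n} − H_{5n} = ln(16n) − ln(5n) + O(1/n) = ln(16/5) + O(1/n).
Hence the limit is ln(16/5).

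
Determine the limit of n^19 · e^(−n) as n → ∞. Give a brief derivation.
lim = 0

Exponentials with base > 1 dominate every fixed polynomial: for any fixed c, n^c / e^n → 0 as n → ∞ (e.g. by the ratio test, or since e^n grows faster than any power of n). Hence n^19 · e^(−n) = n^19 / e^n → 0.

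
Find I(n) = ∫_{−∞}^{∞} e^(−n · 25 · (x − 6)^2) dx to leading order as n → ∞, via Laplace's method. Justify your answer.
I(n) = sqrt(π/(25n))

Here φ(x) = 25 · (x − 6)^2 has its unique minimum at x* = 6 with φ(x*) = 0 and φ''(x*) = 50. Laplace's method gives
  I(n) ~ e^(−n φ(x*)) · sqrt(2π / (n · φ''(x*))) = sqrt(2π / (50n)) = sqrt(π/(25n)).
This is exact: substituting u = (x − 6)·sqrt(25n) gives I(n) = (1/sqrt(25n)) ∫_{−∞}^{∞} e^(−u^2) du = sqrt(π/(25n)).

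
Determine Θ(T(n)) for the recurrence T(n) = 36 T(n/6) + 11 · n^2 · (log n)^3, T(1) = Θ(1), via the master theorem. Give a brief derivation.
T(n) = Θ(n^2 · (log n)^4)

Here log_6 36 = 2 and f(n) = 11 · n^2 · (log n)^3 = Θ(n^(log_6 36) · (log n)^3). This is the extended Case 2 of the master theorem (f matches the critical exponent up to log factors), giving T(n) = Θ(n^(log_6 36) · (log n)^(3+1)) = Θ(n^2 · (log n)^4).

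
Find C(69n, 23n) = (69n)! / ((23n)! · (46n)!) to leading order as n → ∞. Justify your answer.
C(69n, 23n) ~ (27/4)^(23n) · sqrt(3/(4π·23n))

Write N = 23n. Apply Stirling to each factorial:
  (3N)! ~ sqrt(2π·3N) · (3N/e)^(3N),
  N! ~ sqrt(2π N) · (N/e)^N,
  (2N)! ~ sqrt(2π·2N) · (2N/e)^(2N).
The exponential factors combine to (3N)^(3N) / (N^N · (2N)^(2N)) = 3^(3N)/2^(2N) = (3^3/2^2)^N = (27/4)^N.
The square-root prefactors combine to sqrt(2π·3N) / (sqrt(2π N)·sqrt(2π·2N)) = sqrt(3 / (2π·2·N)) = sqrt(3/(4π·23n)).
Substituting N = 23n: C(69n, 23n) ~ (27/4)^(23n) · sqrt(3/(4π·23n)).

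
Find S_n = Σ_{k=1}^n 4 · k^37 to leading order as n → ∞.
S_n ~ 2 · n^38 / 19

By integral comparison (Euler-Maclaurin), Σ_{k=1}^n 4 · k^37 = 4 · ∫_0^n x^37 dx + O(n^37) = 4 · n^38/38 = 2 · n^38 / 19 + O(n^37). (Equivalently, Faulhaber's formula gives the same leading term.)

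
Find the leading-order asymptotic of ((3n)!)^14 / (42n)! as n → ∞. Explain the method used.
((3n)!)^14/(42n)! ~ ((2π·3n)^(13/2) / sqrt(14)) · 14^(−14·3n)  →  0

Write N = 3n. Stirling: N! ~ sqrt(2π N)(N/e)^N and (14N)! ~ sqrt(2π·14N)·(14N/e)^(14N).
  (N!)^14/(14N)! ~ (2π N)^(14/2) (N/e)^(14N) / [sqrt(2π·14N) (14N/e)^(14N)]
     = (2π N)^(14/2) / sqrt(2π·14N) · (N/(14N))^(14N)
     = (2π N)^((14−1)/2) / sqrt(14) · 14^(−14N).
Since 14^14 > 1, the factor 14^(−14N) decays exponentially, so the ratio → 0. Substituting N = 3n gives the stated form.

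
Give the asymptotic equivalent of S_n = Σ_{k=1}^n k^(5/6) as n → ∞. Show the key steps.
S_n ~ (6/11) · n^(11/6)

Integral comparison: Σ_{k=1}^n k^(5/6) = ∫_0^n x^(5/6) dx + O(n^(5/6)). The integral is n^(1 + 5/6) / (1 + 5/6) = n^((5+6)/6) / ((5+6)/6) = (6/11) · n^(11/6).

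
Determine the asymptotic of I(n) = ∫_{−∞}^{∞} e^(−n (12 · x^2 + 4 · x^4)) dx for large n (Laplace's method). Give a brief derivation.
I(n) ~ sqrt(π/(12n))

φ(x) = 12 · x^2 + 4 · x^4 has its unique global minimum at x* = 0 (since φ'(x) = 24x + 16x^3 = 0 only at x = 0 for real x with both coefficients positive, and φ → ∞ as |x| → ∞). At x* = 0, φ(0) = 0 and φ''(0) = 24. Laplace's method then gives
  I(n) ~ sqrt(2π / (n · φ''(0))) · e^(−n φ(0)) = sqrt(2π / (24n)) = sqrt(π/(12n)).
The 4 · x^4 term contributes only at subleading order (an O(1/n) relative correction).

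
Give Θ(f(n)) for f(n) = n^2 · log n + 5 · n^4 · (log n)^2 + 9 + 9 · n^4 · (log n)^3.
f(n) ∈ Θ(n^4 · (log n)^3)

Compare the terms by growth order. For large n, n^a · (log n)^b dominates n^a' · (log n)^b' iff a > a', or (a = a' and b > b'). Ranking the 4 terms shows the dominant one is 9 · n^4 · (log n)^3. Hence f(n) ∈ Θ(n^4 · (log n)^3).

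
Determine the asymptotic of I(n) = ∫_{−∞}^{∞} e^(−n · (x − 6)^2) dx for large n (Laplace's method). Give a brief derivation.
I(n) = sqrt(π/n)

Here φ(x) = (x − 6)^2 has its unique minimum at x* = 6 with φ(x*) = 0 and φ''(x*) = 2. Laplace's method gives
  I(n) ~ e^(−n φ(x*)) · sqrt(2π / (n · φ''(x*))) = sqrt(2π / (2n)) = sqrt(π/n).
This is exact: substituting u = (x − 6)·sqrt(n) gives I(n) = (1/sqrt(n)) ∫_{−∞}^{∞} e^(−u^2) du = sqrt(π/n).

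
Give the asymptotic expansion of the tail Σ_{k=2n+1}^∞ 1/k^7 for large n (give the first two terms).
Σ_{k>2n} 1/k^7 = 1/(6 · (2n)^6) − 1/(2 · (2n)^7) + O(1/(2n)^8)

Compare to the integral: ∫_{2n}^∞ x^(−7) dx = [−x^(−6)/6]_{2n}^∞ = 1/((7−1)·(2n)^6). The Euler-Maclaurin correction adds −f(2n)/2 = −1/(2·(2n)^7). Euler-Maclaurin then gives
  Σ_{k>2n} 1/k^7 = ∫_{2n}^∞ dx/x^7 − 1/(2·(2n)^7) + O(1/(2n)^8).
(Equivalently this is ζ(7) − Σ_{k≤2n} 1/k^7.)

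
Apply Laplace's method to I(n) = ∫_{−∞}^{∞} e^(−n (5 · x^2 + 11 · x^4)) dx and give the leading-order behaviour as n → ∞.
I(n) ~ sqrt(π/(5n))

φ(x) = 5 · x^2 + 11 · x^4 has its unique global minimum at x* = 0 (since φ'(x) = 10x + 44x^3 = 0 only at x = 0 for real x with both coefficients positive, and φ → ∞ as |x| → ∞). At x* = 0, φ(0) = 0 and φ''(0) = 10. Laplace's method then gives
  I(n) ~ sqrt(2π / (n · φ''(0))) · e^(−n φ(0)) = sqrt(2π / (10n)) = sqrt(π/(5n)).
The 11 · x^4 term contributes only at subleading order (an O(1/n) relative correction).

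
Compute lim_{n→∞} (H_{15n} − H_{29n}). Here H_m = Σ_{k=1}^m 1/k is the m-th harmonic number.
lim = ln(15/29)

Euler-Maclaurin gives H_m = ln m + γ + 1/(2m) + O(1/m^2). The γ and O(1/m) terms cancel in the difference:
  H_{15n} − H_{29n} = ln(15n) − ln(29n) + O(1/n) = ln(15/29) + O(1/n).
Hence the limit is ln(15/29).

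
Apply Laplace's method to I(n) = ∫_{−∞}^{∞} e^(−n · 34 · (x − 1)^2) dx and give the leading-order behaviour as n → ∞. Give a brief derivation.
I(n) = sqrt(π/(34n))

Here φ(x) = 34 · (x − 1)^2 has its unique minimum at x* = 1 with φ(x*) = 0 and φ''(x*) = 68. Laplace's method gives
  I(n) ~ e^(−n φ(x*)) · sqrt(2π / (n · φ''(x*))) = sqrt(2π / (68n)) = sqrt(π/(34n)).
This is exact: substituting u = (x − 1)·sqrt(34n) gives I(n) = (1/sqrt(34n)) ∫_{−∞}^{∞} e^(−u^2) du = sqrt(π/(34n)).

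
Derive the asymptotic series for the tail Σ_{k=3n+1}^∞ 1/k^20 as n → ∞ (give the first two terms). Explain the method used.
Σ_{k>3n} 1/k^20 = 1/(19 · (3n)^19) − 1/(2 · (3n)^20) + O(1/(3n)^21)

Compare to the integral: ∫_{3n}^∞ x^(−20) dx = [−x^(−19)/19]_{3n}^∞ = 1/((20−1)·(3n)^19). The Euler-Maclaurin correction adds −f(3n)/2 = −1/(2·(3n)^20). Euler-Maclaurin then gives
  Σ_{k>3n} 1/k^20 = ∫_{3n}^∞ dx/x^20 − 1/(2·(3n)^20) + O(1/(3n)^21).
(Equivalently this is ζ(20) − Σ_{k≤3n} 1/k^20.)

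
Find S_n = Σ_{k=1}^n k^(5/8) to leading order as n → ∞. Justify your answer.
S_n ~ (8/13) · n^(13/8)

Integral comparison: Σ_{k=1}^n k^(5/8) = ∫_0^n x^(5/8) dx + O(n^(5/8)). The integral is n^(1 + 5/8) / (1 + 5/8) = n^((5+8)/8) / ((5+8)/8) = (8/13) · n^(13/8).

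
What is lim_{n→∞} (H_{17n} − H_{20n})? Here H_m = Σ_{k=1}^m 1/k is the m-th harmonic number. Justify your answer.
lim = ln(17/20)

Euler-Maclaurin gives H_m = ln m + γ + 1/(2m) + O(1/m^2). The γ and O(1/m) terms cancel in the difference:
  H_{17n} − H_{20n} = ln(17n) − ln(20n) + O(1/n) = ln(17/20) + O(1/n).
Hence the limit is ln(17/20).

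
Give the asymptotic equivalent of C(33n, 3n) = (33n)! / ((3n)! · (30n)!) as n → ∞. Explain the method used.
C(33n, 3n) ~ (285311670611/10000000000)^(3n) · sqrt(11/(20π·3n))

Write N = 3n. Apply Stirling to each factorial:
  (11N)! ~ sqrt(2π·11N) · (11N/e)^(11N),
  N! ~ sqrt(2π N) · (N/e)^N,
  (10N)! ~ sqrt(2π·10N) · (10N/e)^(10N).
The exponential factors combine to (11N)^(11N) / (N^N · (10N)^(10N)) = 11^(11N)/10^(10N) = (11^11/10^10)^N = (285311670611/10000000000)^N.
The square-root prefactors combine to sqrt(2π·11N) / (sqrt(2π N)·sqrt(2π·10N)) = sqrt(11 / (2π·10·N)) = sqrt(11/(20π·3n)).
Substituting N = 3n: C(33n, 3n) ~ (285311670611/10000000000)^(3n) · sqrt(11/(20π·3n)).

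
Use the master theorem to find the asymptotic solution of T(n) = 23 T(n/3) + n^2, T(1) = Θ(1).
T(n) = Θ(n^(log_3 23))

Master theorem: compare f(n) = n^2 to n^(log_3 23) where log_3 23 ≈ 2.854. Since 2 < log_3 23, we have f(n) = O(n^(log_3 23 − ε)) for some ε > 0 — Case 1. Hence T(n) = Θ(n^(log_3 23)).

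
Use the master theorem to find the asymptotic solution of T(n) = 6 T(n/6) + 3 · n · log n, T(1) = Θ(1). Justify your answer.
T(n) = Θ(n · (log n)^2)

Here log_6 6 = 1 and f(n) = 3 · n · log n = Θ(n^(log_6 6) · (log n)^1). This is the extended Case 2 of the master theorem (f matches the critical exponent up to log factors), giving T(n) = Θ(n^(log_6 6) · (log n)^(1+1)) = Θ(n · (log n)^2).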